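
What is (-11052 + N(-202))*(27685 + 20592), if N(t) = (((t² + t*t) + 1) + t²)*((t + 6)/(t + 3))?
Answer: 1052129627200/199 ≈ 5.2871e+9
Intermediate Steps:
N(t) = (1 + 3*t²)*(6 + t)/(3 + t) (N(t) = (((t² + t²) + 1) + t²)*((6 + t)/(3 + t)) = ((2*t² + 1) + t²)*((6 + t)/(3 + t)) = ((1 + 2*t²) + t²)*((6 + t)/(3 + t)) = (1 + 3*t²)*((6 + t)/(3 + t)) = (1 + 3*t²)*(6 + t)/(3 + t))
(-11052 + N(-202))*(27685 + 20592) = (-11052 + (6 - 202 + 3*(-202)³ + 18*(-202)²)/(3 - 202))*(27685 + 20592) = (-11052 + (6 - 202 + 3*(-8242408) + 18*40804)/(-199))*48277 = (-11052 - (6 - 202 - 24727224 + 734472)/199)*48277 = (-11052 - 1/199*(-23992948))*48277 = (-11052 + 23992948/199)*48277 = (21793600/199)*48277 = 1052129627200/199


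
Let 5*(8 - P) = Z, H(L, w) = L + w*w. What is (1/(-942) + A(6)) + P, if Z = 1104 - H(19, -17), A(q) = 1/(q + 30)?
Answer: -4272157/28260 ≈ -151.17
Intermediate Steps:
H(L, w) = L + w²
A(q) = 1/(30 + q)
Z = 796 (Z = 1104 - (19 + (-17)²) = 1104 - (19 + 289) = 1104 - 1*308 = 1104 - 308 = 796)
P = -756/5 (P = 8 - ⅕*796 = 8 - 796/5 = -756/5 ≈ -151.20)
(1/(-942) + A(6)) + P = (1/(-942) + 1/(30 + 6)) - 756/5 = (-1/942 + 1/36) - 756/5 = 151/5652 - 756/5 = -4272157/28260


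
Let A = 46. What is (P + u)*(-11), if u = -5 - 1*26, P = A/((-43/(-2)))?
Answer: 13651/43 ≈ 317.46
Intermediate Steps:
P = 92/43 (P = 46/((-43/(-2))) = 46/((-43*(-½))) = 46/(43/2) = 46*(2/43) = 92/43 ≈ 2.1395)
u = -31 (u = -5 - 26 = -31)
(P + u)*(-11) = (92/43 - 31)*(-11) = -1241/43*(-11) = 13651/43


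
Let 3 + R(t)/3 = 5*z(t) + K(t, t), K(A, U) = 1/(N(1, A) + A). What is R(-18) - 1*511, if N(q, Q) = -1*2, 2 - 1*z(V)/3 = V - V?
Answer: -8603/20 ≈ -430.15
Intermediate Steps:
z(V) = 6 (z(V) = 6 - 3*(V - V) = 6 - 3*0 = 6 + 0 = 6)
N(q, Q) = -2
K(A, U) = 1/(-2 + A)
R(t) = 81 + 3/(-2 + t) (R(t) = -9 + 3*(5*6 + 1/(-2 + t)) = -9 + 3*(30 + 1/(-2 + t)) = -9 + (90 + 3/(-2 + t)) = 81 + 3/(-2 + t))
R(-18) - 1*511 = 3*(-53 + 27*(-18))/(-2 - 18) - 1*511 = 3*(-53 - 486)/(-20) - 511 = 3*(-1/20)*(-539) - 511 = 1617/20 - 511 = -8603/20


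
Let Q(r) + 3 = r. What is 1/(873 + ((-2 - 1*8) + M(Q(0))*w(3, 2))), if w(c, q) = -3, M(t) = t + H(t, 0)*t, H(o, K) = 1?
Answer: 1/881 ≈ 0.0011351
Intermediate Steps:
Q(r) = -3 + r
M(t) = 2*t (M(t) = t + 1*t = t + t = 2*t)
1/(873 + ((-2 - 1*8) + M(Q(0))*w(3, 2))) = 1/(873 + ((-2 - 1*8) + (2*(-3 + 0))*(-3))) = 1/(873 + ((-2 - 8) + (2*(-3))*(-3))) = 1/(873 + (-10 - 6*(-3))) = 1/(873 + (-10 + 18)) = 1/(873 + 8) = 1/881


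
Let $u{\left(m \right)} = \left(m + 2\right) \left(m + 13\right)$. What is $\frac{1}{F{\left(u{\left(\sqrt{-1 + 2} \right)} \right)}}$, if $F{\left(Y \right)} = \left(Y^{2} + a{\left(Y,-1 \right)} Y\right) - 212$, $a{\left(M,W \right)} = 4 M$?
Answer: $\frac{1}{8608} \approx 0.00011617$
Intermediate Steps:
$u{\left(m \right)} = \left(2 + m\right) \left(13 + m\right)$
$F{\left(Y \right)} = -212 + 5 Y^{2}$ ($F{\left(Y \right)} = \left(Y^{2} + 4 Y Y\right) - 212 = \left(Y^{2} + 4 Y^{2}\right) - 212 = 5 Y^{2} - 212 = -212 + 5 Y^{2}$)
$\frac{1}{F{\left(u{\left(\sqrt{-1 + 2} \right)} \right)}} = \frac{1}{-212 + 5 \left(26 + \left(\sqrt{-1 + 2}\right)^{2} + 15 \sqrt{-1 + 2}\right)^{2}} = \frac{1}{-212 + 5 \left(26 + \left(\sqrt{1}\right)^{2} + 15 \sqrt{1}\right)^{2}} = \frac{1}{-212 + 5 \left(26 + 1^{2} + 15 \cdot 1\right)^{2}} = \frac{1}{-212 + 5 \left(26 + 1 + 15\right)^{2}} = \frac{1}{-212 + 5 \cdot 42^{2}} = \frac{1}{-212 + 5 \cdot 1764} = \frac{1}{-212 + 8820} = \frac{1}{8608}$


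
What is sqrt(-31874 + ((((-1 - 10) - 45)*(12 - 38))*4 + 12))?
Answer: I*sqrt(26038) ≈ 161.36*I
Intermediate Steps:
sqrt(-31874 + ((((-1 - 10) - 45)*(12 - 38))*4 + 12)) = sqrt(-31874 + (((-11 - 45)*(-26))*4 + 12)) = sqrt(-31874 + (-56*(-26)*4 + 12)) = sqrt(-31874 + (1456*4 + 12)) = sqrt(-31874 + (5824 + 12)) = sqrt(-31874 + 5836) = sqrt(-26038) = I*sqrt(26038)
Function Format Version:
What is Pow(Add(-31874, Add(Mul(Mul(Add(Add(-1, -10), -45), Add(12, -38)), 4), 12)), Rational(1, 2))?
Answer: Mul(I, Pow(26038, Rational(1, 2))) ≈ Mul(161.36, I)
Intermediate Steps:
Pow(Add(-31874, Add(Mul(Mul(Add(Add(-1, -10), -45), Add(12, -38)), 4), 12)), Rational(1, 2)) = Pow(Add(-31874, Add(Mul(Mul(Add(-11, -45), -26), 4), 12)), Rational(1, 2)) = Pow(Add(-31874, Add(Mul(Mul(-56, -26), 4), 12)), Rational(1, 2)) = Pow(Add(-31874, Add(Mul(1456, 4), 12)), Rational(1, 2)) = Pow(Add(-31874, Add(5824, 12)), Rational(1, 2)) = Pow(Add(-31874, 5836), Rational(1, 2)) = Pow(-26038, Rational(1, 2)) = Mul(I, Pow(26038, Rational(1, 2)))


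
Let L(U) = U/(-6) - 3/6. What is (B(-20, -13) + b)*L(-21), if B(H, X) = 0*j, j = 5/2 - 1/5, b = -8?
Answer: -24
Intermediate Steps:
L(U) = -½ - U/6 (L(U) = U*(-⅙) - 3*⅙ = -U/6 - ½ = -½ - U/6)
j = 23/10 (j = 5*(½) - 1*⅕ = 5/2 - ⅕ = 23/10 ≈ 2.3000)
B(H, X) = 0 (B(H, X) = 0*(23/10) = 0)
(B(-20, -13) + b)*L(-21) = (0 - 8)*(-½ - ⅙*(-21)) = -8*(-½ + 7/2) = -8*3 = -24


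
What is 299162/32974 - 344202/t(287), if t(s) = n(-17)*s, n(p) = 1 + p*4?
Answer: 8551151423/317028523 ≈ 26.973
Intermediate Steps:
n(p) = 1 + 4*p
t(s) = -67*s (t(s) = (1 + 4*(-17))*s = (1 - 68)*s = -67*s)
299162/32974 - 344202/t(287) = 299162/32974 - 344202/((-67*287)) = 299162*(1/32974) - 344202/(-19229) = 149581/16487 - 344202*(-1/19229) = 149581/16487 + 344202/19229 = 8551151423/317028523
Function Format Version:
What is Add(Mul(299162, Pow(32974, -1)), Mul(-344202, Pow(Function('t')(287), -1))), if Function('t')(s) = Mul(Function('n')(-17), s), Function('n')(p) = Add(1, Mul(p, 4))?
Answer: Rational(8551151423, 317028523) ≈ 26.973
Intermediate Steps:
Function('n')(p) = Add(1, Mul(4, p))
Function('t')(s) = Mul(-67, s) (Function('t')(s) = Mul(Add(1, Mul(4, -17)), s) = Mul(Add(1, -68), s) = Mul(-67, s))
Add(Mul(299162, Pow(32974, -1)), Mul(-344202, Pow(Function('t')(287), -1))) = Add(Mul(299162, Pow(32974, -1)), Mul(-344202, Pow(Mul(-67, 287), -1))) = Add(Mul(299162, Rational(1, 32974)), Mul(-344202, Pow(-19229, -1))) = Add(Rational(149581, 16487), Mul(-344202, Rational(-1, 19229))) = Add(Rational(149581, 16487), Rational(344202, 19229)) = Rational(8551151423, 317028523)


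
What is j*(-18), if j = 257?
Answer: -4626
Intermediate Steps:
j*(-18) = 257*(-18) = -4626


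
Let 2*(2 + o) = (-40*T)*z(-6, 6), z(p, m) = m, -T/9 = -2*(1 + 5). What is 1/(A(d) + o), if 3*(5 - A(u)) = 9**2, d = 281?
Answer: -1/12984 ≈ -7.7018e-5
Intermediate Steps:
A(u) = -22 (A(u) = 5 - 1/3*9**2 = 5 - 1/3*81 = 5 - 27 = -22)
T = 108 (T = -(-18)*(1 + 5) = -(-18)*6 = -9*(-12) = 108)
o = -12962 (o = -2 + (-40*108*6)/2 = -2 + (-4320*6)/2 = -2 + (1/2)*(-25920) = -2 - 12960 = -12962)
1/(A(d) + o) = 1/(-22 - 12962) = 1/(-12984) = -1/12984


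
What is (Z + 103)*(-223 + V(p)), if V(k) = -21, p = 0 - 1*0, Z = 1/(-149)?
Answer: -3744424/149 ≈ -25130.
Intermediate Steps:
Z = -1/149 ≈ -0.0067114
p = 0 (p = 0 + 0 = 0)
(Z + 103)*(-223 + V(p)) = (-1/149 + 103)*(-223 - 21) = (15346/149)*(-244) = -3744424/149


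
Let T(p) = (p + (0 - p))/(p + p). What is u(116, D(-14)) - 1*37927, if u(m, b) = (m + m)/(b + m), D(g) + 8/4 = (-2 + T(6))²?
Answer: -2237577/59 ≈ -37925.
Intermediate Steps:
T(p) = 0 (T(p) = (p - p)/((2*p)) = 0*(1/(2*p)) = 0)
D(g) = 2 (D(g) = -2 + (-2 + 0)² = -2 + (-2)² = -2 + 4 = 2)
u(m, b) = 2*m/(b + m) (u(m, b) = (2*m)/(b + m) = 2*m/(b + m))
u(116, D(-14)) - 1*37927 = 2*116/(2 + 116) - 1*37927 = 2*116/118 - 37927 = 2*116*(1/118) - 37927 = 116/59 - 37927 = -2237577/59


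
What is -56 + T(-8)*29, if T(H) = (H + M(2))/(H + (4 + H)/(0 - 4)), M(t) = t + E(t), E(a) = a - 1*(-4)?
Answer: -56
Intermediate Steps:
E(a) = 4 + a (E(a) = a + 4 = 4 + a)
M(t) = 4 + 2*t (M(t) = t + (4 + t) = 4 + 2*t)
T(H) = (8 + H)/(-1 + 3*H/4) (T(H) = (H + (4 + 2*2))/(H + (4 + H)/(0 - 4)) = (H + (4 + 4))/(H + (4 + H)/(-4)) = (H + 8)/(H + (4 + H)*(-¼)) = (8 + H)/(H + (-1 - H/4)) = (8 + H)/(-1 + 3*H/4))
-56 + T(-8)*29 = -56 + (4*(8 - 8)/(-4 + 3*(-8)))*29 = -56 + (4*0/(-4 - 24))*29 = -56 + (4*0/(-28))*29 = -56 + (4*(-1/28)*0)*29 = -56 + 0*29 = -56 + 0 = -56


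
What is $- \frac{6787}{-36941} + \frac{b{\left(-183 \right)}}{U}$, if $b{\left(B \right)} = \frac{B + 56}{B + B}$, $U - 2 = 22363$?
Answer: $\frac{55560290837}{302383880190} \approx 0.18374$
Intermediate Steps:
$U = 22365$ ($U = 2 + 22363 = 22365$)
$b{\left(B \right)} = \frac{56 + B}{2 B}$
$- \frac{6787}{-36941} + \frac{b{\left(-183 \right)}}{U} = - \frac{6787}{-36941} + \frac{\frac{1}{2} \frac{1}{-183} \left(56 - 183\right)}{22365} = \left(-6787\right) \left(- \frac{1}{36941}\right) + \frac{1}{2} \left(- \frac{1}{183}\right) \left(-127\right) \frac{1}{22365} = \frac{6787}{36941} + \frac{127}{366} \cdot \frac{1}{22365} = \frac{6787}{36941} + \frac{127}{8185590} = \frac{55560290837}{302383880190}$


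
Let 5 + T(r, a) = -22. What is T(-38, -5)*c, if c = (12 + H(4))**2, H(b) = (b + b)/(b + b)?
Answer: -4563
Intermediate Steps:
H(b) = 1 (H(b) = (2*b)/((2*b)) = (2*b)*(1/(2*b)) = 1)
c = 169 (c = (12 + 1)**2 = 13**2 = 169)
T(r, a) = -27 (T(r, a) = -5 - 22 = -27)
T(-38, -5)*c = -27*169 = -4563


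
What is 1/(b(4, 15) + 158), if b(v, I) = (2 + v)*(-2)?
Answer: 1/146 ≈ 0.0068493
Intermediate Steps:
b(v, I) = -4 - 2*v
1/(b(4, 15) + 158) = 1/((-4 - 2*4) + 158) = 1/((-4 - 8) + 158) = 1/(-12 + 158) = 1/146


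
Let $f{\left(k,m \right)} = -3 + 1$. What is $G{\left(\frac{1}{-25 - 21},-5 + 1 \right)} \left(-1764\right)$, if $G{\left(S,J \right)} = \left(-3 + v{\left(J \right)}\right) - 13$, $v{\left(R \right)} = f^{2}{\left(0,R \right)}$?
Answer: $21168$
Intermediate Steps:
$f{\left(k,m \right)} = -2$
$v{\left(R \right)} = 4$ ($v{\left(R \right)} = \left(-2\right)^{2} = 4$)
$G{\left(S,J \right)} = -12$ ($G{\left(S,J \right)} = \left(-3 + 4\right) - 13 = 1 - 13 = -12$)
$G{\left(\frac{1}{-25 - 21},-5 + 1 \right)} \left(-1764\right) = \left(-12\right) \left(-1764\right) = 21168$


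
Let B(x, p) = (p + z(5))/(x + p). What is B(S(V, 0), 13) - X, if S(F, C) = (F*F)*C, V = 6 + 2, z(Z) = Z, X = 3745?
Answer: -48667/13 ≈ -3743.6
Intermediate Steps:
V = 8
S(F, C) = C*F**2 (S(F, C) = F**2*C = C*F**2)
B(x, p) = (5 + p)/(p + x) (B(x, p) = (p + 5)/(x + p) = (5 + p)/(p + x))
B(S(V, 0), 13) - X = (5 + 13)/(13 + 0*8**2) - 1*3745 = 18/(13 + 0*64) - 3745 = 18/(13 + 0) - 3745 = 18/13 - 3745 = -48667/13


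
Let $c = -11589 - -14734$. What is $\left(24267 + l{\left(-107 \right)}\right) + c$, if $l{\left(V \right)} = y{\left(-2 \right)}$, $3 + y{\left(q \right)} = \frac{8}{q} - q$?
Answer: $27407$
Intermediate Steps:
$y{\left(q \right)} = -3 - q + \frac{8}{q}$ ($y{\left(q \right)} = -3 - \left(q - \frac{8}{q}\right) = -3 - q + \frac{8}{q}$)
$l{\left(V \right)} = -5$ ($l{\left(V \right)} = -3 - -2 + \frac{8}{-2} = -3 + 2 + 8 \left(- \frac{1}{2}\right) = -3 + 2 - 4 = -5$)
$c = 3145$ ($c = -11589 + 14734 = 3145$)
$\left(24267 + l{\left(-107 \right)}\right) + c = \left(24267 - 5\right) + 3145 = 24262 + 3145 = 27407$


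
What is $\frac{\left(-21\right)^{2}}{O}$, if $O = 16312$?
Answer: $\frac{441}{16312} \approx 0.027035$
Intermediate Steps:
$\frac{\left(-21\right)^{2}}{O} = \frac{\left(-21\right)^{2}}{16312} = 441 \cdot \frac{1}{16312} = \frac{441}{16312}$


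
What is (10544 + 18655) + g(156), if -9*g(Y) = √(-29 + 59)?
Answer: 29199 - √30/9 ≈ 29198.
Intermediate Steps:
g(Y) = -√30/9 (g(Y) = -√(-29 + 59)/9 = -√30/9)
(10544 + 18655) + g(156) = (10544 + 18655) - √30/9 = 29199 - √30/9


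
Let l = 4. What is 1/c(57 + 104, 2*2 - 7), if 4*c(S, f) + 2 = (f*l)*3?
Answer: -2/19 ≈ -0.10526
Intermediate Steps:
c(S, f) = -½ + 3*f (c(S, f) = -½ + ((f*4)*3)/4 = -½ + ((4*f)*3)/4 = -½ + (12*f)/4 = -½ + 3*f)
1/c(57 + 104, 2*2 - 7) = 1/(-½ + 3*(2*2 - 7)) = 1/(-½ + 3*(4 - 7)) = 1/(-½ + 3*(-3)) = 1/(-½ - 9) = 1/(-19/2) = -2/19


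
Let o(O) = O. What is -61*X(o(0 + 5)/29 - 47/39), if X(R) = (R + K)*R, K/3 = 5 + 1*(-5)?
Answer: -83217664/1279161 ≈ -65.056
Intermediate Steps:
K = 0 (K = 3*(5 + 1*(-5)) = 3*(5 - 5) = 3*0 = 0)
X(R) = R**2 (X(R) = (R + 0)*R = R*R = R**2)
-61*X(o(0 + 5)/29 - 47/39) = -61*((0 + 5)/29 - 47/39)**2 = -61*(5*(1/29) - 47*1/39)**2 = -61*(5/29 - 47/39)**2 = -61*(-1168/1131)**2 = -61*1364224/1279161 = -83217664/1279161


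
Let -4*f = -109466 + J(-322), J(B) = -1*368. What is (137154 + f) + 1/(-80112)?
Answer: 13187436599/80112 ≈ 1.6461e+5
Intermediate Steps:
J(B) = -368
f = 54917/2 (f = -(-109466 - 368)/4 = -¼*(-109834) = 54917/2 ≈ 27459.)
(137154 + f) + 1/(-80112) = (137154 + 54917/2) + 1/(-80112) = 329225/2 - 1/80112 = 13187436599/80112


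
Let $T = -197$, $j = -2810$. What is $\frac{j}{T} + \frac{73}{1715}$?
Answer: $\frac{4833531}{337855} \approx 14.307$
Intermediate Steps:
$\frac{j}{T} + \frac{73}{1715} = - \frac{2810}{-197} + \frac{73}{1715} = \left(-2810\right) \left(- \frac{1}{197}\right) + 73 \cdot \frac{1}{1715} = \frac{2810}{197} + \frac{73}{1715} = \frac{4833531}{337855}$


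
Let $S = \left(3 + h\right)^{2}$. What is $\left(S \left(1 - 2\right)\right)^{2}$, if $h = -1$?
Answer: $16$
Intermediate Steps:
$S = 4$ ($S = \left(3 - 1\right)^{2} = 2^{2} = 4$)
$\left(S \left(1 - 2\right)\right)^{2} = \left(4 \left(1 - 2\right)\right)^{2} = \left(4 \left(-1\right)\right)^{2} = \left(-4\right)^{2} = 16$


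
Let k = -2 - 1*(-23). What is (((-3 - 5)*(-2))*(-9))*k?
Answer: -3024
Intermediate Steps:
k = 21 (k = -2 + 23 = 21)
(((-3 - 5)*(-2))*(-9))*k = (((-3 - 5)*(-2))*(-9))*21 = (-8*(-2)*(-9))*21 = (16*(-9))*21 = -144*21 = -3024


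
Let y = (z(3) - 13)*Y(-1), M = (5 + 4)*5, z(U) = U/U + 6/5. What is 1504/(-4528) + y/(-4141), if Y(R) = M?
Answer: -251716/1171903 ≈ -0.21479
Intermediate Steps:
z(U) = 11/5 (z(U) = 1 + 6*(⅕) = 1 + 6/5 = 11/5)
M = 45 (M = 9*5 = 45)
Y(R) = 45
y = -486 (y = (11/5 - 13)*45 = -54/5*45 = -486)
1504/(-4528) + y/(-4141) = 1504/(-4528) - 486/(-4141) = 1504*(-1/4528) - 486*(-1/4141) = -94/283 + 486/4141 = -251716/1171903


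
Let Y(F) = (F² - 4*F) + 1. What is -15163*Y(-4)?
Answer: -500379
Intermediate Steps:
Y(F) = 1 + F² - 4*F
-15163*Y(-4) = -15163*(1 + (-4)² - 4*(-4)) = -15163*(1 + 16 + 16) = -15163*33 = -500379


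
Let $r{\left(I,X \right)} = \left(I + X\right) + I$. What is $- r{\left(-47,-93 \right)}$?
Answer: $187$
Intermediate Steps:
$r{\left(I,X \right)} = X + 2 I$
$- r{\left(-47,-93 \right)} = - (-93 + 2 \left(-47\right)) = - (-93 - 94) = \left(-1\right) \left(-187\right) = 187$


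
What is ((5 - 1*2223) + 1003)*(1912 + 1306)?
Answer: -3909870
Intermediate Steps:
((5 - 1*2223) + 1003)*(1912 + 1306) = ((5 - 2223) + 1003)*3218 = (-2218 + 1003)*3218 = -1215*3218 = -3909870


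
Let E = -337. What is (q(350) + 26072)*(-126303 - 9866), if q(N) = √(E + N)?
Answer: -3550198168 - 136169*√13 ≈ -3.5507e+9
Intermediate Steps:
q(N) = √(-337 + N)
(q(350) + 26072)*(-126303 - 9866) = (√(-337 + 350) + 26072)*(-126303 - 9866) = (√13 + 26072)*(-136169) = (26072 + √13)*(-136169) = -3550198168 - 136169*√13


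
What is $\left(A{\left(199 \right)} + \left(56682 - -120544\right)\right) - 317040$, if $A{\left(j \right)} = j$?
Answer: $-139615$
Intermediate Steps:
$\left(A{\left(199 \right)} + \left(56682 - -120544\right)\right) - 317040 = \left(199 + \left(56682 - -120544\right)\right) - 317040 = \left(199 + \left(56682 + 120544\right)\right) - 317040 = \left(199 + 177226\right) - 317040 = 177425 - 317040 = -139615$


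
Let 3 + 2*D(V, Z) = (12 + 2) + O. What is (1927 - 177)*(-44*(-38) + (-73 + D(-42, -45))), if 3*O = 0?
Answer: 2807875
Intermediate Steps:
O = 0 (O = (⅓)*0 = 0)
D(V, Z) = 11/2 (D(V, Z) = -3/2 + ((12 + 2) + 0)/2 = -3/2 + (14 + 0)/2 = -3/2 + (½)*14 = -3/2 + 7 = 11/2)
(1927 - 177)*(-44*(-38) + (-73 + D(-42, -45))) = (1927 - 177)*(-44*(-38) + (-73 + 11/2)) = 1750*(1672 - 135/2) = 1750*(3209/2) = 2807875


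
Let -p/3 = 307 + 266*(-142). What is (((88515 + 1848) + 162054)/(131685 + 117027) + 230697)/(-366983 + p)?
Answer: -19125788227/21106363552 ≈ -0.90616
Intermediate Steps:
p = 112395 (p = -3*(307 + 266*(-142)) = -3*(307 - 37772) = -3*(-37465) = 112395)
(((88515 + 1848) + 162054)/(131685 + 117027) + 230697)/(-366983 + p) = (((88515 + 1848) + 162054)/(131685 + 117027) + 230697)/(-366983 + 112395) = ((90363 + 162054)/248712 + 230697)/(-254588) = (252417*(1/248712) + 230697)*(-1/254588) = (84139/82904 + 230697)*(-1/254588) = (19125788227/82904)*(-1/254588) = -19125788227/21106363552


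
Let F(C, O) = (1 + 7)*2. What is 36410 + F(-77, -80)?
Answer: 36426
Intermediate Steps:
F(C, O) = 16 (F(C, O) = 8*2 = 16)
36410 + F(-77, -80) = 36410 + 16 = 36426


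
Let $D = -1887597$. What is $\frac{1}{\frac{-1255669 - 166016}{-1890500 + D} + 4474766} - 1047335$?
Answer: $- \frac{17706351732792976548}{16906101421987} \approx -1.0473 \cdot 10^{6}$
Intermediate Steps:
$\frac{1}{\frac{-1255669 - 166016}{-1890500 + D} + 4474766} - 1047335 = \frac{1}{\frac{-1255669 - 166016}{-1890500 - 1887597} + 4474766} - 1047335 = \frac{1}{- \frac{1421685}{-3778097} + 4474766} - 1047335 = \frac{1}{\left(-1421685\right) \left(- \frac{1}{3778097}\right) + 4474766} - 1047335 = \frac{1}{\frac{1421685}{3778097} + 4474766} - 1047335 = \frac{1}{\frac{16906101421987}{3778097}} - 1047335 = \frac{3778097}{16906101421987} - 1047335 = - \frac{17706351732792976548}{16906101421987}$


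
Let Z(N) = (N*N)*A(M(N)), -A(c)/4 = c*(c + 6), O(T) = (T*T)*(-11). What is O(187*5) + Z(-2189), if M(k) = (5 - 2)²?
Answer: -2597145815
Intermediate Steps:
M(k) = 9 (M(k) = 3² = 9)
O(T) = -11*T² (O(T) = T²*(-11) = -11*T²)
A(c) = -4*c*(6 + c) (A(c) = -4*c*(c + 6) = -4*c*(6 + c))
Z(N) = -540*N² (Z(N) = (N*N)*(-4*9*(6 + 9)) = N²*(-4*9*15) = N²*(-540) = -540*N²)
O(187*5) + Z(-2189) = -11*(187*5)² - 540*(-2189)² = -11*935² - 540*4791721 = -11*874225 - 2587529340 = -9616475 - 2587529340 = -2597145815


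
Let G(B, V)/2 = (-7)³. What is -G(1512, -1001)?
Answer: 686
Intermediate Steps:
G(B, V) = -686 (G(B, V) = 2*(-7)³ = 2*(-343) = -686)
-G(1512, -1001) = -1*(-686) = 686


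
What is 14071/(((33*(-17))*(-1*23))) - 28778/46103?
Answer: 277392779/594867009 ≈ 0.46631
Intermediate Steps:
14071/(((33*(-17))*(-1*23))) - 28778/46103 = 14071/((-561*(-23))) - 28778*1/46103 = 14071/12903 - 28778/46103 = 277392779/594867009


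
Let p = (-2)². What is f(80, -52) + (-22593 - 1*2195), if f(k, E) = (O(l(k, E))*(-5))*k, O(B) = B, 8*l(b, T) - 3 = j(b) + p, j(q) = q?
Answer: -29138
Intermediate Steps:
p = 4
l(b, T) = 7/8 + b/8 (l(b, T) = 3/8 + (b + 4)/8 = 3/8 + (4 + b)/8 = 3/8 + (½ + b/8) = 7/8 + b/8)
f(k, E) = k*(-35/8 - 5*k/8) (f(k, E) = ((7/8 + k/8)*(-5))*k = (-35/8 - 5*k/8)*k = k*(-35/8 - 5*k/8))
f(80, -52) + (-22593 - 1*2195) = -5/8*80*(7 + 80) + (-22593 - 1*2195) = -5/8*80*87 + (-22593 - 2195) = -4350 - 24788 = -29138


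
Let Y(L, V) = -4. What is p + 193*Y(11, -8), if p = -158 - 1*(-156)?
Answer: -774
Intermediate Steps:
p = -2 (p = -158 + 156 = -2)
p + 193*Y(11, -8) = -2 + 193*(-4) = -2 - 772 = -774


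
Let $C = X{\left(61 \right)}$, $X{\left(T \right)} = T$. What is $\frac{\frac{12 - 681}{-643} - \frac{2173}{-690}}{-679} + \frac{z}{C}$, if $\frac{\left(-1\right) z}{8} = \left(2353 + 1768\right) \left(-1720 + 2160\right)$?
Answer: $- \frac{4369936509815389}{18376367730} \approx -2.378 \cdot 10^{5}$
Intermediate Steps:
$z = -14505920$ ($z = - 8 \left(2353 + 1768\right) \left(-1720 + 2160\right) = - 8 \cdot 4121 \cdot 440 = \left(-8\right) 1813240 = -14505920$)
$C = 61$
$\frac{\frac{12 - 681}{-643} - \frac{2173}{-690}}{-679} + \frac{z}{C} = \frac{\frac{12 - 681}{-643} - \frac{2173}{-690}}{-679} - \frac{14505920}{61} = \left(\left(-669\right) \left(- \frac{1}{643}\right) - - \frac{2173}{690}\right) \left(- \frac{1}{679}\right) - \frac{14505920}{61} = \left(\frac{669}{643} + \frac{2173}{690}\right) \left(- \frac{1}{679}\right) - \frac{14505920}{61} = \frac{1858849}{443670} \left(- \frac{1}{679}\right) - \frac{14505920}{61} = - \frac{1858849}{301251930} - \frac{14505920}{61} = - \frac{4369936509815389}{18376367730}$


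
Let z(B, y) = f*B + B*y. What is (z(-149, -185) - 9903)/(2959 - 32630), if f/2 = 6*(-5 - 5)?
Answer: -35542/29671 ≈ -1.1979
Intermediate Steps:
f = -120 (f = 2*(6*(-5 - 5)) = 2*(6*(-10)) = 2*(-60) = -120)
z(B, y) = -120*B + B*y
(z(-149, -185) - 9903)/(2959 - 32630) = (-149*(-120 - 185) - 9903)/(2959 - 32630) = (-149*(-305) - 9903)/(-29671) = (45445 - 9903)*(-1/29671) = 35542*(-1/29671) = -35542/29671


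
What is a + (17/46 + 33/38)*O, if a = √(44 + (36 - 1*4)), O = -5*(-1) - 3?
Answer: 1082/437 + 2*√19 ≈ 11.194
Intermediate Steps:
O = 2 (O = 5 - 3 = 2)
a = 2*√19 (a = √(44 + (36 - 4)) = √(44 + 32) = √76 = 2*√19 ≈ 8.7178)
a + (17/46 + 33/38)*O = 2*√19 + (17/46 + 33/38)*2 = 2*√19 + (541/437)*2 = 2*√19 + 1082/437 = 1082/437 + 2*√19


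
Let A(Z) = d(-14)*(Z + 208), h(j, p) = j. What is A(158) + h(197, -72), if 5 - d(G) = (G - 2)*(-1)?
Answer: -3829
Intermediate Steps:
d(G) = 3 + G (d(G) = 5 - (G - 2)*(-1) = 5 - (-2 + G)*(-1) = 5 - (2 - G) = 5 + (-2 + G) = 3 + G)
A(Z) = -2288 - 11*Z (A(Z) = (3 - 14)*(Z + 208) = -11*(208 + Z) = -2288 - 11*Z)
A(158) + h(197, -72) = (-2288 - 11*158) + 197 = (-2288 - 1738) + 197 = -4026 + 197 = -3829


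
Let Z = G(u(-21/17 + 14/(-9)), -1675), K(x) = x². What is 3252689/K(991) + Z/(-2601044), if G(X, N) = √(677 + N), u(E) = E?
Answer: 3252689/982081 - I*√998/2601044 ≈ 3.312 - 1.2146e-5*I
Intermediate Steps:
Z = I*√998 (Z = √(677 - 1675) = √(-998) = I*√998 ≈ 31.591*I)
3252689/K(991) + Z/(-2601044) = 3252689/(991²) + (I*√998)/(-2601044) = 3252689/982081 + (I*√998)*(-1/2601044) = 3252689*(1/982081) - I*√998/2601044 = 3252689/982081 - I*√998/2601044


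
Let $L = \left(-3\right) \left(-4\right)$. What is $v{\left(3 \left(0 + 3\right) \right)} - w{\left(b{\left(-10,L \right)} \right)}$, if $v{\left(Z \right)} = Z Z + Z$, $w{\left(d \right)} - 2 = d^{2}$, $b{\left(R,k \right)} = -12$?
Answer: $-56$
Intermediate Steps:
$L = 12$
$w{\left(d \right)} = 2 + d^{2}$
$v{\left(Z \right)} = Z + Z^{2}$ ($v{\left(Z \right)} = Z^{2} + Z = Z + Z^{2}$)
$v{\left(3 \left(0 + 3\right) \right)} - w{\left(b{\left(-10,L \right)} \right)} = 3 \left(0 + 3\right) \left(1 + 3 \left(0 + 3\right)\right) - \left(2 + \left(-12\right)^{2}\right) = 3 \cdot 3 \left(1 + 3 \cdot 3\right) - \left(2 + 144\right) = 9 \left(1 + 9\right) - 146 = 9 \cdot 10 - 146 = 90 - 146 = -56$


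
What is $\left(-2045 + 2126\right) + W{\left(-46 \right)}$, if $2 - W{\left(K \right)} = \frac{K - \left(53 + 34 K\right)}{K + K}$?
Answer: $\frac{9101}{92} \approx 98.924$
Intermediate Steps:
$W{\left(K \right)} = 2 - \frac{-53 - 33 K}{2 K}$ ($W{\left(K \right)} = 2 - \frac{K - \left(53 + 34 K\right)}{K + K} = 2 - \frac{K - \left(53 + 34 K\right)}{2 K} = 2 - \left(-53 - 33 K\right) \frac{1}{2 K} = 2 - \frac{-53 - 33 K}{2 K}$)
$\left(-2045 + 2126\right) + W{\left(-46 \right)} = \left(-2045 + 2126\right) + \frac{53 + 37 \left(-46\right)}{2 \left(-46\right)} = 81 + \frac{1}{2} \left(- \frac{1}{46}\right) \left(53 - 1702\right) = 81 + \frac{1}{2} \left(- \frac{1}{46}\right) \left(-1649\right) = 81 + \frac{1649}{92} = \frac{9101}{92}$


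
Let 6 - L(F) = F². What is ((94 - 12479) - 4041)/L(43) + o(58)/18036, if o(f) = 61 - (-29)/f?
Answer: 197581787/22160232 ≈ 8.9160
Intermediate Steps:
o(f) = 61 + 29/f
L(F) = 6 - F²
((94 - 12479) - 4041)/L(43) + o(58)/18036 = ((94 - 12479) - 4041)/(6 - 1*43²) + (61 + 29/58)/18036 = (-12385 - 4041)/(6 - 1*1849) + (61 + 29*(1/58))*(1/18036) = -16426/(6 - 1849) + (61 + ½)*(1/18036) = -16426/(-1843) + (123/2)*(1/18036) = -16426*(-1/1843) + 41/12024 = 16426/1843 + 41/12024 = 197581787/22160232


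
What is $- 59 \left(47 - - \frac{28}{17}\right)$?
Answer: $- \frac{48793}{17} \approx -2870.2$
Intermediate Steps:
$- 59 \left(47 - - \frac{28}{17}\right) = - 59 \left(47 + \left(\frac{5}{17} + \frac{23}{17}\right)\right) = - 59 \left(47 + \frac{28}{17}\right) = \left(-59\right) \frac{827}{17} = - \frac{48793}{17}$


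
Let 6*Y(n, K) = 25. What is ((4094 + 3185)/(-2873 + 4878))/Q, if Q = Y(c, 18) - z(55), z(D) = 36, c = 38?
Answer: -43674/382955 ≈ -0.11404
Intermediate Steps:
Y(n, K) = 25/6 (Y(n, K) = (⅙)*25 = 25/6)
Q = -191/6 (Q = 25/6 - 1*36 = 25/6 - 36 = -191/6 ≈ -31.833)
((4094 + 3185)/(-2873 + 4878))/Q = ((4094 + 3185)/(-2873 + 4878))/(-191/6) = (7279/2005)*(-6/191) = -43674/382955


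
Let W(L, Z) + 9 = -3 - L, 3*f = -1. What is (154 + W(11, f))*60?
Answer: 7860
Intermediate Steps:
f = -⅓ (f = (⅓)*(-1) = -⅓ ≈ -0.33333)
W(L, Z) = -12 - L (W(L, Z) = -9 + (-3 - L) = -12 - L)
(154 + W(11, f))*60 = (154 + (-12 - 1*11))*60 = (154 + (-12 - 11))*60 = (154 - 23)*60 = 131*60 = 7860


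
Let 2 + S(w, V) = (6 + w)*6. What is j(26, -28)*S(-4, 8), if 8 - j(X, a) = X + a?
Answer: 100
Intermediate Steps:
j(X, a) = 8 - X - a (j(X, a) = 8 - (X + a) = 8 + (-X - a) = 8 - X - a)
S(w, V) = 34 + 6*w (S(w, V) = -2 + (6 + w)*6 = -2 + (36 + 6*w) = 34 + 6*w)
j(26, -28)*S(-4, 8) = (8 - 1*26 - 1*(-28))*(34 + 6*(-4)) = (8 - 26 + 28)*(34 - 24) = 10*10 = 100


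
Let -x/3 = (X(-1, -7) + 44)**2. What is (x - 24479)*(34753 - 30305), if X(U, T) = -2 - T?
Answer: -140921536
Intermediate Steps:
x = -7203 (x = -3*((-2 - 1*(-7)) + 44)**2 = -3*((-2 + 7) + 44)**2 = -3*(5 + 44)**2 = -3*49**2 = -3*2401 = -7203)
(x - 24479)*(34753 - 30305) = (-7203 - 24479)*(34753 - 30305) = -31682*4448 = -140921536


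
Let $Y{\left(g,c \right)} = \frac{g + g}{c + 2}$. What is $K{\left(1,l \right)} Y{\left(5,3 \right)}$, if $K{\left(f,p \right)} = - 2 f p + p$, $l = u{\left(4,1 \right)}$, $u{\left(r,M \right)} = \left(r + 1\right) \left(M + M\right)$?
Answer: $-20$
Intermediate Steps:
$Y{\left(g,c \right)} = \frac{2 g}{2 + c}$
$u{\left(r,M \right)} = 2 M \left(1 + r\right)$ ($u{\left(r,M \right)} = \left(1 + r\right) 2 M = 2 M \left(1 + r\right)$)
$l = 10$ ($l = 2 \cdot 1 \left(1 + 4\right) = 2 \cdot 1 \cdot 5 = 10$)
$K{\left(f,p \right)} = p - 2 f p$ ($K{\left(f,p \right)} = - 2 f p + p = p - 2 f p$)
$K{\left(1,l \right)} Y{\left(5,3 \right)} = 10 \left(1 - 2\right) 2 \cdot 5 \frac{1}{2 + 3} = 10 \left(1 - 2\right) 2 \cdot 5 \cdot \frac{1}{5} = 10 \left(-1\right) 2 \cdot 5 \cdot \frac{1}{5} = \left(-10\right) 2 = -20$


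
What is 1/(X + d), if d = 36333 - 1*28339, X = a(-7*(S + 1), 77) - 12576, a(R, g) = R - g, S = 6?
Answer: -1/4708 ≈ -0.00021240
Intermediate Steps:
X = -12702 (X = (-7*(6 + 1) - 1*77) - 12576 = (-7*7 - 77) - 12576 = (-49 - 77) - 12576 = -126 - 12576 = -12702)
d = 7994 (d = 36333 - 28339 = 7994)
1/(X + d) = 1/(-12702 + 7994) = 1/(-4708) = -1/4708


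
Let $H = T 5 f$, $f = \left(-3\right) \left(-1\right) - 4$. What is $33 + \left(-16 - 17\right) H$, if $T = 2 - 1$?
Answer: $198$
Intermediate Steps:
$f = -1$ ($f = 3 - 4 = -1$)
$T = 1$ ($T = 2 - 1 = 1$)
$H = -5$ ($H = 1 \cdot 5 \left(-1\right) = 5 \left(-1\right) = -5$)
$33 + \left(-16 - 17\right) H = 33 + \left(-16 - 17\right) \left(-5\right) = 33 - -165 = 33 + 165 = 198$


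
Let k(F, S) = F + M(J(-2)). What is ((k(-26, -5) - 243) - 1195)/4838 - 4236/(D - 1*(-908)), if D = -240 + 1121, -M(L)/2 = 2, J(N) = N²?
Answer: -11560010/4327591 ≈ -2.6712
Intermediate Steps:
M(L) = -4 (M(L) = -2*2 = -4)
k(F, S) = -4 + F (k(F, S) = F - 4 = -4 + F)
D = 881
((k(-26, -5) - 243) - 1195)/4838 - 4236/(D - 1*(-908)) = (((-4 - 26) - 243) - 1195)/4838 - 4236/(881 - 1*(-908)) = ((-30 - 243) - 1195)*(1/4838) - 4236/(881 + 908) = (-273 - 1195)*(1/4838) - 4236/1789 = -1468*1/4838 - 4236*1/1789 = -734/2419 - 4236/1789 = -11560010/4327591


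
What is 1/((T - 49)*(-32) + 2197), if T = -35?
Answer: 1/4885 ≈ 0.00020471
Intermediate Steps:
1/((T - 49)*(-32) + 2197) = 1/((-35 - 49)*(-32) + 2197) = 1/(-84*(-32) + 2197) = 1/(2688 + 2197) = 1/4885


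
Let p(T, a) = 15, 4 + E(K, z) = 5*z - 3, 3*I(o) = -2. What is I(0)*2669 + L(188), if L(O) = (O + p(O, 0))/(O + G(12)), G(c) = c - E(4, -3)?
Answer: -131603/74 ≈ -1778.4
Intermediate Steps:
I(o) = -⅔ (I(o) = (⅓)*(-2) = -⅔)
E(K, z) = -7 + 5*z (E(K, z) = -4 + (5*z - 3) = -4 + (-3 + 5*z) = -7 + 5*z)
G(c) = 22 + c (G(c) = c - (-7 + 5*(-3)) = c - (-7 - 15) = c - 1*(-22) = c + 22 = 22 + c)
L(O) = (15 + O)/(34 + O) (L(O) = (O + 15)/(O + (22 + 12)) = (15 + O)/(O + 34) = (15 + O)/(34 + O))
I(0)*2669 + L(188) = -⅔*2669 + (15 + 188)/(34 + 188) = -5338/3 + 203/222 = -131603/74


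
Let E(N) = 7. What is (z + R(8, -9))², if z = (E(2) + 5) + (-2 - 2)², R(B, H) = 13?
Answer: 1681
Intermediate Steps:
z = 28 (z = (7 + 5) + (-2 - 2)² = 12 + (-4)² = 12 + 16 = 28)
(z + R(8, -9))² = (28 + 13)² = 41² = 1681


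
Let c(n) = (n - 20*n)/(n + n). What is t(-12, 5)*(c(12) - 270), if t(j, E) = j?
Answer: 3354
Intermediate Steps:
c(n) = -19/2 (c(n) = (-19*n)/((2*n)) = (-19*n)*(1/(2*n)) = -19/2)
t(-12, 5)*(c(12) - 270) = -12*(-19/2 - 270) = -12*(-559/2) = 3354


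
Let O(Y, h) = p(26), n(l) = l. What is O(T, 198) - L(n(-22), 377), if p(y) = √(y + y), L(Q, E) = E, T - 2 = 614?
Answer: -377 + 2*√13 ≈ -369.79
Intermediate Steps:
T = 616 (T = 2 + 614 = 616)
p(y) = √2*√y (p(y) = √(2*y) = √2*√y)
O(Y, h) = 2*√13 (O(Y, h) = √2*√26 = 2*√13)
O(T, 198) - L(n(-22), 377) = 2*√13 - 1*377 = 2*√13 - 377 = -377 + 2*√13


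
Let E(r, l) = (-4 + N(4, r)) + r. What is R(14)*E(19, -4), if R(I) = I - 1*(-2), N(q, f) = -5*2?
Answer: 80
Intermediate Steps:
N(q, f) = -10
R(I) = 2 + I (R(I) = I + 2 = 2 + I)
E(r, l) = -14 + r (E(r, l) = (-4 - 10) + r = -14 + r)
R(14)*E(19, -4) = (2 + 14)*(-14 + 19) = 16*5 = 80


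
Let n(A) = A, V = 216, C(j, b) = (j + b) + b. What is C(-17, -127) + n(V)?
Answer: -55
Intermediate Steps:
C(j, b) = j + 2*b (C(j, b) = (b + j) + b = j + 2*b)
C(-17, -127) + n(V) = (-17 + 2*(-127)) + 216 = (-17 - 254) + 216 = -271 + 216 = -55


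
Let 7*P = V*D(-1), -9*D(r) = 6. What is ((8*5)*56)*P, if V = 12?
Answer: -2560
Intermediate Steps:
D(r) = -2/3 (D(r) = -1/9*6 = -2/3)
P = -8/7 (P = (12*(-2/3))/7 = (1/7)*(-8) = -8/7 ≈ -1.1429)
((8*5)*56)*P = ((8*5)*56)*(-8/7) = (40*56)*(-8/7) = 2240*(-8/7) = -2560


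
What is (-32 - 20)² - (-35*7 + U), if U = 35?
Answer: 2914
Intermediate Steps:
(-32 - 20)² - (-35*7 + U) = (-32 - 20)² - (-35*7 + 35) = (-52)² - (-245 + 35) = 2704 - 1*(-210) = 2704 + 210 = 2914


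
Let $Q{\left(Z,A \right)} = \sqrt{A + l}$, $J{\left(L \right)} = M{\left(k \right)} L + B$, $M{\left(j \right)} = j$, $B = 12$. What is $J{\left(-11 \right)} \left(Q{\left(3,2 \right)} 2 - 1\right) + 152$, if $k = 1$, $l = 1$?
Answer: $151 + 2 \sqrt{3} \approx 154.46$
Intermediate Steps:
$J{\left(L \right)} = 12 + L$ ($J{\left(L \right)} = 1 L + 12 = L + 12 = 12 + L$)
$Q{\left(Z,A \right)} = \sqrt{1 + A}$ ($Q{\left(Z,A \right)} = \sqrt{A + 1} = \sqrt{1 + A}$)
$J{\left(-11 \right)} \left(Q{\left(3,2 \right)} 2 - 1\right) + 152 = \left(12 - 11\right) \left(\sqrt{1 + 2} \cdot 2 - 1\right) + 152 = 1 \left(\sqrt{3} \cdot 2 - 1\right) + 152 = 1 \left(2 \sqrt{3} - 1\right) + 152 = 1 \left(-1 + 2 \sqrt{3}\right) + 152 = \left(-1 + 2 \sqrt{3}\right) + 152 = 151 + 2 \sqrt{3}$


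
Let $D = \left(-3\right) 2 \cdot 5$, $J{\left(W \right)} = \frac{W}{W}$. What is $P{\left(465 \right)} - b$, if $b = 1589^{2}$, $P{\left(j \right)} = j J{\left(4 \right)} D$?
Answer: $-2538871$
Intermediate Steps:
$J{\left(W \right)} = 1$
$D = -30$ ($D = \left(-6\right) 5 = -30$)
$P{\left(j \right)} = - 30 j$ ($P{\left(j \right)} = j 1 \left(-30\right) = j \left(-30\right) = - 30 j$)
$b = 2524921$
$P{\left(465 \right)} - b = \left(-30\right) 465 - 2524921 = -13950 - 2524921 = -2538871$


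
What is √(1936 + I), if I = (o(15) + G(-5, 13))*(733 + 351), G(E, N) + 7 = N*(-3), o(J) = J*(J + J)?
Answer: 8*√6873 ≈ 663.23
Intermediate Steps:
o(J) = 2*J² (o(J) = J*(2*J) = 2*J²)
G(E, N) = -7 - 3*N (G(E, N) = -7 + N*(-3) = -7 - 3*N)
I = 437936 (I = (2*15² + (-7 - 3*13))*(733 + 351) = (2*225 + (-7 - 39))*1084 = (450 - 46)*1084 = 404*1084 = 437936)
√(1936 + I) = √(1936 + 437936) = √439872 = 8*√6873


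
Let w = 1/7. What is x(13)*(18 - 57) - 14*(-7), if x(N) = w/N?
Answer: 683/7 ≈ 97.571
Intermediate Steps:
w = ⅐ (w = 1*(⅐) = ⅐ ≈ 0.14286)
x(N) = 1/(7*N)
x(13)*(18 - 57) - 14*(-7) = ((⅐)/13)*(18 - 57) - 14*(-7) = ((⅐)*(1/13))*(-39) + 98 = (1/91)*(-39) + 98 = -3/7 + 98 = 683/7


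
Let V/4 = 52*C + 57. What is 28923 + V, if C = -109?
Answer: 6479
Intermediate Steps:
V = -22444 (V = 4*(52*(-109) + 57) = 4*(-5668 + 57) = 4*(-5611) = -22444)
28923 + V = 28923 - 22444 = 6479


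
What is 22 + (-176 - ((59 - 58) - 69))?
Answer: -86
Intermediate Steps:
22 + (-176 - ((59 - 58) - 69)) = 22 + (-176 - (1 - 69)) = 22 + (-176 - 1*(-68)) = 22 + (-176 + 68) = 22 - 108 = -86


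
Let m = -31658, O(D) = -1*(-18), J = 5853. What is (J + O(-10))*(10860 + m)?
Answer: -122105058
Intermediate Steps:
O(D) = 18
(J + O(-10))*(10860 + m) = (5853 + 18)*(10860 - 31658) = 5871*(-20798) = -122105058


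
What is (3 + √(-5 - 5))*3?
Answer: 9 + 3*I*√10 ≈ 9.0 + 9.4868*I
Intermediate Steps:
(3 + √(-5 - 5))*3 = (3 + √(-10))*3 = (3 + I*√10)*3 = 9 + 3*I*√10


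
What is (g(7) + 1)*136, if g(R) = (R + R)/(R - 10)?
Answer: -1496/3 ≈ -498.67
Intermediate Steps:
g(R) = 2*R/(-10 + R) (g(R) = (2*R)/(-10 + R) = 2*R/(-10 + R))
(g(7) + 1)*136 = (2*7/(-10 + 7) + 1)*136 = (2*7/(-3) + 1)*136 = (2*7*(-1/3) + 1)*136 = (-14/3 + 1)*136 = -11/3*136 = -1496/3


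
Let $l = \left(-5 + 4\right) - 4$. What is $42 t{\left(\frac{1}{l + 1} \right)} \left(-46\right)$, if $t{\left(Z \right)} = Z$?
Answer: $483$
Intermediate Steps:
$l = -5$ ($l = -1 - 4 = -5$)
$42 t{\left(\frac{1}{l + 1} \right)} \left(-46\right) = \frac{42}{-5 + 1} \left(-46\right) = \frac{42}{-4} \left(-46\right) = 42 \left(- \frac{1}{4}\right) \left(-46\right) = \left(- \frac{21}{2}\right) \left(-46\right) = 483$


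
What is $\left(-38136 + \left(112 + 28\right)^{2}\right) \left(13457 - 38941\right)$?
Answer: $472371424$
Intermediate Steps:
$\left(-38136 + \left(112 + 28\right)^{2}\right) \left(13457 - 38941\right) = \left(-38136 + 140^{2}\right) \left(-25484\right) = \left(-38136 + 19600\right) \left(-25484\right) = \left(-18536\right) \left(-25484\right) = 472371424$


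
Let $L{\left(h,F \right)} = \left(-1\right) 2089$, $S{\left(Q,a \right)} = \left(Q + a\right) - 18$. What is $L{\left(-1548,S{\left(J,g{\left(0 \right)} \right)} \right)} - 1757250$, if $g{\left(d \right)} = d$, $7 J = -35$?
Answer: $-1759339$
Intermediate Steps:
$J = -5$ ($J = \frac{1}{7} \left(-35\right) = -5$)
$S{\left(Q,a \right)} = -18 + Q + a$
$L{\left(h,F \right)} = -2089$
$L{\left(-1548,S{\left(J,g{\left(0 \right)} \right)} \right)} - 1757250 = -2089 - 1757250 = -1759339$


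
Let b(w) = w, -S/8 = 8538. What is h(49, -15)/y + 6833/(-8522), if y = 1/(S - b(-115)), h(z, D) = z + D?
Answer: -19757633205/8522 ≈ -2.3184e+6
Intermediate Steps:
S = -68304 (S = -8*8538 = -68304)
h(z, D) = D + z
y = -1/68189 (y = 1/(-68304 - 1*(-115)) = 1/(-68304 + 115) = 1/(-68189) = -1/68189 ≈ -1.4665e-5)
h(49, -15)/y + 6833/(-8522) = (-15 + 49)/(-1/68189) + 6833/(-8522) = 34*(-68189) + 6833*(-1/8522) = -2318426 - 6833/8522 = -19757633205/8522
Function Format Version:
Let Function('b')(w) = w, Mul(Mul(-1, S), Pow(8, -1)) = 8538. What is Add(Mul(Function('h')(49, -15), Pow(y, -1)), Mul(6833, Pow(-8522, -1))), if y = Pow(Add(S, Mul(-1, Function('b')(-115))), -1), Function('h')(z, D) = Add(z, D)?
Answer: Rational(-19757633205, 8522) ≈ -2.3184e+6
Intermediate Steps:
S = -68304 (S = Mul(-8, 8538) = -68304)
Function('h')(z, D) = Add(D, z)
y = Rational(-1, 68189) (y = Pow(Add(-68304, Mul(-1, -115)), -1) = Pow(Add(-68304, 115), -1) = Pow(-68189, -1) = Rational(-1, 68189) ≈ -1.4665e-5)
Add(Mul(Function('h')(49, -15), Pow(y, -1)), Mul(6833, Pow(-8522, -1))) = Add(Mul(Add(-15, 49), Pow(Rational(-1, 68189), -1)), Mul(6833, Pow(-8522, -1))) = Add(Mul(34, -68189), Mul(6833, Rational(-1, 8522))) = Add(-2318426, Rational(-6833, 8522)) = Rational(-19757633205, 8522)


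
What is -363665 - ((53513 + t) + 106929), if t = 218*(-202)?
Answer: -480071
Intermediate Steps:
t = -44036
-363665 - ((53513 + t) + 106929) = -363665 - ((53513 - 44036) + 106929) = -363665 - (9477 + 106929) = -363665 - 1*116406 = -363665 - 116406 = -480071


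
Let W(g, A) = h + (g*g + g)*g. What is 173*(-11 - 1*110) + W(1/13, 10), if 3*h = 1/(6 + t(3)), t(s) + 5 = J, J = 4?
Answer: -689844608/32955 ≈ -20933.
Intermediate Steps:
t(s) = -1 (t(s) = -5 + 4 = -1)
h = 1/15 (h = 1/(3*(6 - 1)) = (1/3)/5 = (1/3)*(1/5) = 1/15 ≈ 0.066667)
W(g, A) = 1/15 + g*(g + g**2) (W(g, A) = 1/15 + (g*g + g)*g = 1/15 + (g**2 + g)*g = 1/15 + (g + g**2)*g = 1/15 + g*(g + g**2))
173*(-11 - 1*110) + W(1/13, 10) = 173*(-11 - 1*110) + (1/15 + (1/13)**2 + (1/13)**3) = 173*(-11 - 110) + (1/15 + (1/13)**2 + (1/13)**3) = 173*(-121) + (1/15 + 1/169 + 1/2197) = -20933 + 2407/32955 = -689844608/32955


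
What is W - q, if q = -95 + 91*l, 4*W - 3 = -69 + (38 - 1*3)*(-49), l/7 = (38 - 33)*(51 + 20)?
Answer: -905941/4 ≈ -2.2649e+5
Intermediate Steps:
l = 2485 (l = 7*((38 - 33)*(51 + 20)) = 7*(5*71) = 7*355 = 2485)
W = -1781/4 (W = ¾ + (-69 + (38 - 1*3)*(-49))/4 = ¾ + (-69 + (38 - 3)*(-49))/4 = ¾ + (-69 + 35*(-49))/4 = ¾ + (-69 - 1715)/4 = ¾ + (¼)*(-1784) = ¾ - 446 = -1781/4 ≈ -445.25)
q = 226040 (q = -95 + 91*2485 = -95 + 226135 = 226040)
W - q = -1781/4 - 1*226040 = -1781/4 - 226040 = -905941/4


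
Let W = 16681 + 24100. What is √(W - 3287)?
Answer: 3*√4166 ≈ 193.63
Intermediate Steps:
W = 40781
√(W - 3287) = √(40781 - 3287) = √37494 = 3*√4166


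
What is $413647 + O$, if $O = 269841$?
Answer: $683488$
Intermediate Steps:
$413647 + O = 413647 + 269841 = 683488$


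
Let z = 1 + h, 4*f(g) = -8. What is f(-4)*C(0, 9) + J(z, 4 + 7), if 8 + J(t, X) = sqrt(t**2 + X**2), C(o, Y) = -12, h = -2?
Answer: 16 + sqrt(122) ≈ 27.045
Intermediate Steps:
f(g) = -2 (f(g) = (1/4)*(-8) = -2)
z = -1 (z = 1 - 2 = -1)
J(t, X) = -8 + sqrt(X**2 + t**2) (J(t, X) = -8 + sqrt(t**2 + X**2) = -8 + sqrt(X**2 + t**2))
f(-4)*C(0, 9) + J(z, 4 + 7) = -2*(-12) + (-8 + sqrt((4 + 7)**2 + (-1)**2)) = 24 + (-8 + sqrt(11**2 + 1)) = 24 + (-8 + sqrt(121 + 1)) = 24 + (-8 + sqrt(122)) = 16 + sqrt(122)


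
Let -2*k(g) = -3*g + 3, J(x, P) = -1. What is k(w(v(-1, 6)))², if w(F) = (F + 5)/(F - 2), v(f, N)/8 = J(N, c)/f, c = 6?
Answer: 49/16 ≈ 3.0625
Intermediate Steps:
v(f, N) = -8/f (v(f, N) = 8*(-1/f) = -8/f)
w(F) = (5 + F)/(-2 + F)
k(g) = -3/2 + 3*g/2 (k(g) = -(-3*g + 3)/2 = -(3 - 3*g)/2 = -3/2 + 3*g/2)
k(w(v(-1, 6)))² = (-3/2 + 3*((5 - 8/(-1))/(-2 - 8/(-1)))/2)² = (-3/2 + 3*((5 - 8*(-1))/(-2 - 8*(-1)))/2)² = (-3/2 + 3*((5 + 8)/(-2 + 8))/2)² = (-3/2 + 3*(13/6)/2)² = (-3/2 + 3*((⅙)*13)/2)² = (-3/2 + (3/2)*(13/6))² = (-3/2 + 13/4)² = (7/4)² = 49/16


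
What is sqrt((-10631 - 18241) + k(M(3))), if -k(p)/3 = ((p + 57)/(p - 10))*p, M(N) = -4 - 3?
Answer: I*sqrt(8361858)/17 ≈ 170.1*I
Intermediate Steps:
M(N) = -7
k(p) = -3*p*(57 + p)/(-10 + p) (k(p) = -3*(p + 57)/(p - 10)*p = -3*(57 + p)/(-10 + p)*p = -3*p*(57 + p)/(-10 + p))
sqrt((-10631 - 18241) + k(M(3))) = sqrt((-10631 - 18241) - 3*(-7)*(57 - 7)/(-10 - 7)) = sqrt(-28872 - 3*(-7)*50/(-17)) = sqrt(-28872 - 3*(-7)*(-1/17)*50) = sqrt(-28872 - 1050/17) = sqrt(-491874/17) = I*sqrt(8361858)/17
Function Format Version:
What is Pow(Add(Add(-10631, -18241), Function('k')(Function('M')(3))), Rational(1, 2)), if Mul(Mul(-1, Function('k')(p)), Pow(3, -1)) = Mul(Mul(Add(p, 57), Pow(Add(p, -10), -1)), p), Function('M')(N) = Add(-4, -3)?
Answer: Mul(Rational(1, 17), I, Pow(8361858, Rational(1, 2))) ≈ Mul(170.10, I)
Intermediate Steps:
Function('M')(N) = -7
Function('k')(p) = Mul(-3, p, Pow(Add(-10, p), -1), Add(57, p)) (Function('k')(p) = Mul(-3, Mul(Mul(Add(p, 57), Pow(Add(p, -10), -1)), p)) = Mul(-3, Mul(Mul(Add(57, p), Pow(Add(-10, p), -1)), p)) = Mul(-3, Mul(Mul(Pow(Add(-10, p), -1), Add(57, p)), p)) = Mul(-3, Mul(p, Pow(Add(-10, p), -1), Add(57, p))) = Mul(-3, p, Pow(Add(-10, p), -1), Add(57, p)))
Pow(Add(Add(-10631, -18241), Function('k')(Function('M')(3))), Rational(1, 2)) = Pow(Add(Add(-10631, -18241), Mul(-3, -7, Pow(Add(-10, -7), -1), Add(57, -7))), Rational(1, 2)) = Pow(Add(-28872, Mul(-3, -7, Pow(-17, -1), 50)), Rational(1, 2)) = Pow(Add(-28872, Mul(-3, -7, Rational(-1, 17), 50)), Rational(1, 2)) = Pow(Add(-28872, Rational(-1050, 17)), Rational(1, 2)) = Pow(Rational(-491874, 17), Rational(1, 2)) = Mul(Rational(1, 17), I, Pow(8361858, Rational(1, 2)))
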